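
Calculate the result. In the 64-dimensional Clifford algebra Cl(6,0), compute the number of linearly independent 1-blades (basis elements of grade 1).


Number of grade-k basis blades in Cl(p,q) with n = p + q is C(n, k).
n = 6 + 0 = 6
C(6, 1) = 6! / (1! * 5!)
= 720 / (1 * 120)
= 6


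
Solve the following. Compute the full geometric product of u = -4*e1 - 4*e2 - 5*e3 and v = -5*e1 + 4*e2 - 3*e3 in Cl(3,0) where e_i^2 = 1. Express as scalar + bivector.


In Cl(3,0): e_i^2 = 1, e_ie_j = -e_je_i for i != j.
Scalar part = u . v = (-4)*(-5) + (-4)*4 + (-5)*(-3)
= 20 + (-16) + 15 = 19
e12 coeff = (-4)*4 - (-4)*(-5) = -16 - 20 = -36
e13 coeff = (-4)*(-3) - (-5)*(-5) = 12 - 25 = -13
e23 coeff = (-4)*(-3) - (-5)*4 = 12 - (-20) = 32
uv = 19 - 36*e12 - 13*e13 + 32*e23


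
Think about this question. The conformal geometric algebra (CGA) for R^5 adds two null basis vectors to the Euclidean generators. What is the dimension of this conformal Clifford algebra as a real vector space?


The conformal model of R^5 uses Cl(6,1): the 5 Euclidean generators plus two extra orthogonal generators e+ (e+^2 = +1) and e- (e-^2 = -1), from which the null vectors e0, einf are built.
Number of generators m = 5 + 2 = 7.
dim Cl(p,q) = 2^m = 2^7 = 128


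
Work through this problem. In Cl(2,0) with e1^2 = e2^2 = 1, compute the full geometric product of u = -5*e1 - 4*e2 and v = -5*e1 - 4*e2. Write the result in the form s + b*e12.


Expand: (-5*e1 - 4*e2)(-5*e1 - 4*e2)
= (-5)*(-5)*e1e1 + (-5)*(-4)*e1e2 + (-4)*(-5)*e2e1 + (-4)*(-4)*e2e2
Using e1^2 = e2^2 = 1, e2e1 = -e1e2:
Scalar part s = (-5)*(-5) + (-4)*(-4) = 25 + 16 = 41
Bivector part b = (-5)*(-4) - (-4)*(-5) = 20 - 20 = 0
uv = 41 + 0*e12


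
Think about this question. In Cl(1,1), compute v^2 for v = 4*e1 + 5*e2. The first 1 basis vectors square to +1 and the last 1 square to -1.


v^2 = sum of c_i^2 * e_i^2
Positive signature terms (e_i^2 = +1): 4^2 = 16
Negative signature terms (e_j^2 = -1): 5^2 = 25
v^2 = 16 - 25 = -9


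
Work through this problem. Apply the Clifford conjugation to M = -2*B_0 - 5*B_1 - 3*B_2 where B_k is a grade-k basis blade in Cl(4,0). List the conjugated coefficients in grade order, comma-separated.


Clifford conjugate sign for grade k: (-1)^(k(k+1)/2)
Grade 0: (-1)^(0*1/2) = (-1)^0 = 1, coeff -2 -> -2
Grade 1: (-1)^(1*2/2) = (-1)^1 = -1, coeff -5 -> 5
Grade 2: (-1)^(2*3/2) = (-1)^3 = -1, coeff -3 -> 3
Conjugated coefficients: -2, 5, 3


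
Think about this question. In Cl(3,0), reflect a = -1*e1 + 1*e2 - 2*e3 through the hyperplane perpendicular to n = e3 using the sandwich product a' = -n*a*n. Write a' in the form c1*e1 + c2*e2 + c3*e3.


Reflection formula: a' = -n*a*n, with n = e3 (unit vector, n^2 = 1).
For reflection through hyperplane perp to e3:
The component along e3 flips sign, others stay.
a = (-1, 1, -2)
a' = (-1, 1, 2)
a' = -1*e1 + 1*e2 + 2*e3


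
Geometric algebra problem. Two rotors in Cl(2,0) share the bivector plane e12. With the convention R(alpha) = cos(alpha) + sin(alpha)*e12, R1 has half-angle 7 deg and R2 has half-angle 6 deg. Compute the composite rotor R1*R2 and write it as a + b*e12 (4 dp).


Same-plane rotors commute and their half-angles add:
R1*R2 = cos(a1 + a2) + sin(a1 + a2)*e12.
a1 + a2 = 7 + 6 = 13 deg
cos(13 deg) = 0.9744
sin(13 deg) = 0.2250
R1*R2 = 0.9744 + 0.2250*e12


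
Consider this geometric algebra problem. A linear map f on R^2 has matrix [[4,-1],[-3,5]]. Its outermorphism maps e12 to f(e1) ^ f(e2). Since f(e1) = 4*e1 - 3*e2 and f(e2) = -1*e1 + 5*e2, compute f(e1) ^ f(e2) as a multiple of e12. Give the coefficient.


The outermorphism of a linear map f sends e1^e2 to f(e1)^f(e2).
f(e1) = 4*e1 - 3*e2
f(e2) = -1*e1 + 5*e2
f(e1) ^ f(e2) = (4*e1 - 3*e2) ^ (-1*e1 + 5*e2)
= 4*5*e12 + (-3)*(-1)*e21
= (20 - 3)*e12
= 17*e12
Coefficient = 17


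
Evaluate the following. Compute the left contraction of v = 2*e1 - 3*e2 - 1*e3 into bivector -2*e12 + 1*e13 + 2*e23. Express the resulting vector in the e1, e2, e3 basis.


Left contraction v _| B = <vB>_1 (grade-1 part of the geometric product vB).
Using e1_|e12 = e2, e2_|e12 = -e1, e1_|e13 = e3, e3_|e13 = -e1, e2_|e23 = e3, e3_|e23 = -e2:
e1 coeff: -v2*b12 - v3*b13 = -(-3)*(-2) - (-1)*(1) = -5
e2 coeff: v1*b12 - v3*b23 = (2)*(-2) - (-1)*(2) = -2
e3 coeff: v1*b13 + v2*b23 = (2)*(1) + (-3)*(2) = -4
v _| B = -5*e1 - 2*e2 - 4*e3


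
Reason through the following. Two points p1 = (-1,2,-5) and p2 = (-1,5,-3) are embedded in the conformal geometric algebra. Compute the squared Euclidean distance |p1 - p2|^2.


p1 - p2 = (0, -3, -2)
|p1 - p2|^2 = 0^2 + (-3)^2 + (-2)^2
= 0 + 9 + 4
= 13


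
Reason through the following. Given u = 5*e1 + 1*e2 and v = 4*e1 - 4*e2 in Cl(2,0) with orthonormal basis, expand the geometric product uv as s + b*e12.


Expand: (5*e1 + 1*e2)(4*e1 - 4*e2)
= 5*4*e1e1 + 5*(-4)*e1e2 + 1*4*e2e1 + 1*(-4)*e2e2
Using e1^2 = e2^2 = 1, e2e1 = -e1e2:
Scalar part s = 5*4 + 1*(-4) = 20 + (-4) = 16
Bivector part b = 5*(-4) - 1*4 = -20 - 4 = -24
uv = 16 - 24*e12


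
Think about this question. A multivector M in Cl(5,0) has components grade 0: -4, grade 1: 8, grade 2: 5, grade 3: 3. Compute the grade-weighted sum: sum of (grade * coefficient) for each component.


Grade-weighted sum = sum of grade_k * coefficient_k
0*(-4) = 0
1*8 = 8
2*5 = 10
3*3 = 9
Total = 0 + 8 + 10 + 9 = 27


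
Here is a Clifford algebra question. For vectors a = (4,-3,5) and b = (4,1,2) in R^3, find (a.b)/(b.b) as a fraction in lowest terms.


Projection coefficient = (a . b) / (b . b)
a . b = 4*4 + (-3)*1 + 5*2
= 16 + (-3) + 10 = 23
b . b = 4^2 + 1^2 + 2^2
= 16 + 1 + 4 = 21
Coefficient = 23/21
In lowest terms: 23/21


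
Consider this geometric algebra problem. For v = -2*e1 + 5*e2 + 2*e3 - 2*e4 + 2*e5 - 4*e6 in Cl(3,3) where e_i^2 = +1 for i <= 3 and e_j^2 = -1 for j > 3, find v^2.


v^2 = sum of c_i^2 * e_i^2
Positive signature terms (e_i^2 = +1): (-2)^2 + 5^2 + 2^2 = 33
Negative signature terms (e_j^2 = -1): (-2)^2 + 2^2 + (-4)^2 = 24
v^2 = 33 - 24 = 9


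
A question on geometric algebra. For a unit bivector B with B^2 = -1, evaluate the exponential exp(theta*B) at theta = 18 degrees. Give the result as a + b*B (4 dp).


For a unit bivector B with B^2 = -1, the exponential series gives
e^(theta*B) = cos(theta) + sin(theta)*B (the GA analogue of Euler's formula).
theta = 18 degrees = 0.314159 rad
cos(18 deg) = 0.9511
sin(18 deg) = 0.3090
exp(theta*B) = 0.9511 + 0.3090*B


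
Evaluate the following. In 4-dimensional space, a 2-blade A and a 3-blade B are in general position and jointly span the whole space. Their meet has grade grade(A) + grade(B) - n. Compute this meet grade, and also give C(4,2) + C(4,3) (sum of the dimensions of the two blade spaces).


Meet grade = grade(A) + grade(B) - n
= 2 + 3 - 4 = 1
C(4,2) = 6
C(4,3) = 4
dim_A + dim_B = 6 + 4 = 10


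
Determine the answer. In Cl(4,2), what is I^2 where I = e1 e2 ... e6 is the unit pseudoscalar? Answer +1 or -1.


The pseudoscalar I = e1...e_n (product of all n generators) of Cl(p,q) satisfies I^2 = (-1)^(q + n(n-1)/2).
p = 4, q = 2, n = p + q = 6
n(n-1)/2 = 6 * 5 / 2 = 15
Exponent = q + n(n-1)/2 = 2 + 15 = 17
I^2 = (-1)^17 = -1


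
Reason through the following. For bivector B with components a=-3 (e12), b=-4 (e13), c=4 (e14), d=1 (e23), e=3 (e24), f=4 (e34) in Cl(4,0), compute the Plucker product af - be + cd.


Plucker relation: af - be + cd
a*f = (-3)*4 = -12
b*e = (-4)*3 = -12
c*d = 4*1 = 4
af - be + cd = -12 - (-12) + 4
= 4


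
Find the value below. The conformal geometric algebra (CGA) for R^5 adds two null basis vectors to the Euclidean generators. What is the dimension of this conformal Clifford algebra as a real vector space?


The conformal model of R^5 uses Cl(6,1): the 5 Euclidean generators plus two extra orthogonal generators e+ (e+^2 = +1) and e- (e-^2 = -1), from which the null vectors e0, einf are built.
Number of generators m = 5 + 2 = 7.
dim Cl(p,q) = 2^m = 2^7 = 128


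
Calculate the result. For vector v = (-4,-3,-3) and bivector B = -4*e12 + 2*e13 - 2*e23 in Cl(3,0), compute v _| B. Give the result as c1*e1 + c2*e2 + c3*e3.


Left contraction v _| B = <vB>_1 (grade-1 part of the geometric product vB).
Using e1_|e12 = e2, e2_|e12 = -e1, e1_|e13 = e3, e3_|e13 = -e1, e2_|e23 = e3, e3_|e23 = -e2:
e1 coeff: -v2*b12 - v3*b13 = -(-3)*(-4) - (-3)*(2) = -6
e2 coeff: v1*b12 - v3*b23 = (-4)*(-4) - (-3)*(-2) = 10
e3 coeff: v1*b13 + v2*b23 = (-4)*(2) + (-3)*(-2) = -2
v _| B = -6*e1 + 10*e2 - 2*e3


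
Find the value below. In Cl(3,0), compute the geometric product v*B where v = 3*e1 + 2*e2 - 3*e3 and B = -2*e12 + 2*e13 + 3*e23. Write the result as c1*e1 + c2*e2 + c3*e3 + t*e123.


vB has grade-1 (vector) and grade-3 (trivector) parts: vB = (v _| B) + (v ^ B).
Vector part <vB>_1:
  e1: -v2*b12 - v3*b13 = -(2)*(-2) - (-3)*(2) = 10
  e2: v1*b12 - v3*b23 = (3)*(-2) - (-3)*(3) = 3
  e3: v1*b13 + v2*b23 = (3)*(2) + (2)*(3) = 12
Trivector part <vB>_3:
  e123: v1*b23 - v2*b13 + v3*b12 = (3)*(3) - (2)*(2) + (-3)*(-2) = 11
vB = 10*e1 + 3*e2 + 12*e3 + 11*e123


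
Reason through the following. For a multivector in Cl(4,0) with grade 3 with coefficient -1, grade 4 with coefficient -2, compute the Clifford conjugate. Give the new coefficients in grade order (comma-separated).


Clifford conjugate sign for grade k: (-1)^(k(k+1)/2)
Grade 3: (-1)^(3*4/2) = (-1)^6 = 1, coeff -1 -> -1
Grade 4: (-1)^(4*5/2) = (-1)^10 = 1, coeff -2 -> -2
Conjugated coefficients: -1, -2


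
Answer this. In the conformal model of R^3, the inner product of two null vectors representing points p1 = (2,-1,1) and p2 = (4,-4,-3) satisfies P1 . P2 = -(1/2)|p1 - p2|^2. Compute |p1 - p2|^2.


p1 - p2 = (-2, 3, 4)
|p1 - p2|^2 = (-2)^2 + 3^2 + 4^2
= 4 + 9 + 16
= 29


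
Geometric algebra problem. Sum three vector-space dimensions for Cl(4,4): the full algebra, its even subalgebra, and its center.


n = 4 + 4 = 8
Total dim = 2^8 = 256
Even subalgebra dim = 2^7 = 128
n is even, so center dim = 1
Sum = 256 + 128 + 1 = 385


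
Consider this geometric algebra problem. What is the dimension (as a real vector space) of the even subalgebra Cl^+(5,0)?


Even subalgebra dimension = 2^(n-1)
n = 5 + 0 = 5
2^(5 - 1) = 2^4 = 16
Verification: sum of C(5,k) for even k = 1 + 10 + 5 = 16
Result = 16


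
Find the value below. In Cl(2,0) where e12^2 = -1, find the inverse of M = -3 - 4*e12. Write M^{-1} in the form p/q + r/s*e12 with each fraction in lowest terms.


M = -3 - 4*e12, where e12^2 = -1.
Since M commutes with its reverse ~M = a - b*e12, M * ~M = a^2 - b^2*e12^2 = a^2 + b^2.
So M^{-1} = ~M / (a^2 + b^2) = (a - b*e12)/(a^2 + b^2).
a^2 + b^2 = 9 + 16 = 25
Scalar part = -3/25 = -3/25
Bivector coeff = 4/25 = 4/25
M^{-1} = -3/25 + 4/25*e12


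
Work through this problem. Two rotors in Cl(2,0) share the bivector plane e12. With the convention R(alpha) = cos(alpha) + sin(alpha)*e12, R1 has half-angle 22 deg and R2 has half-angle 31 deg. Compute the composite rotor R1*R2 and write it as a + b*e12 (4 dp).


Same-plane rotors commute and their half-angles add:
R1*R2 = cos(a1 + a2) + sin(a1 + a2)*e12.
a1 + a2 = 22 + 31 = 53 deg
cos(53 deg) = 0.6018
sin(53 deg) = 0.7986
R1*R2 = 0.6018 + 0.7986*e12


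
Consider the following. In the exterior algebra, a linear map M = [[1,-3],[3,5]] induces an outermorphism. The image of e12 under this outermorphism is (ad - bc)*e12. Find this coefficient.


The outermorphism of a linear map f sends e1^e2 to f(e1)^f(e2).
f(e1) = 1*e1 + 3*e2
f(e2) = -3*e1 + 5*e2
f(e1) ^ f(e2) = (1*e1 + 3*e2) ^ (-3*e1 + 5*e2)
= 1*5*e12 + 3*(-3)*e21
= (5 - (-9))*e12
= 14*e12
Coefficient = 14


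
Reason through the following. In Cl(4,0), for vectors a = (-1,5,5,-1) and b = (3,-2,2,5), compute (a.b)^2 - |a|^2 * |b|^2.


a . b = (-1)*3 + 5*(-2) + 5*2 + (-1)*5
= -3 + (-10) + 10 + (-5) = -8
|a|^2 = (-1)^2 + 5^2 + 5^2 + (-1)^2 = 52
|b|^2 = 3^2 + (-2)^2 + 2^2 + 5^2 = 42
(a.b)^2 = (-8)^2 = 64
|a|^2 * |b|^2 = 52 * 42 = 2184
Result = 64 - 2184 = -2120


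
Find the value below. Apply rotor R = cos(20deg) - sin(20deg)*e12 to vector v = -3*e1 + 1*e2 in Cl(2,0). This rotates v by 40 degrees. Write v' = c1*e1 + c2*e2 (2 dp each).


Rotor R = cos(20deg) - sin(20deg)*e12
Rotation angle theta = 2 * 20 = 40 degrees
v' = R*v*~R rotates v by theta.
cos(40deg) = 0.7660, sin(40deg) = 0.6428
v'_1 = -3*cos(40deg) - 1*sin(40deg)
= -3*0.7660 - 1*0.6428
= -2.94
v'_2 = -3*sin(40deg) + 1*cos(40deg)
= -3*0.6428 + 1*0.7660
= -1.16
v' = -2.94*e1 - 1.16*e2


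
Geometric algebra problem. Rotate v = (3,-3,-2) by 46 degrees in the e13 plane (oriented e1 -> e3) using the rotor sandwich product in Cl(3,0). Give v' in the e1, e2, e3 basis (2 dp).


Rotor R = cos(23deg) - sin(23deg)*e13
Rotation angle theta = 2 * 23 = 46 degrees in the e13 plane (e1 -> e3).
The component perpendicular to the plane (e2) is invariant: v'_2 = v2 = -3.00
cos(46deg) = 0.6947, sin(46deg) = 0.7193
v'_1 = v1*cos(theta) - v3*sin(theta) = 3*0.6947 - (-2)*0.7193 = 3.52
v'_3 = v1*sin(theta) + v3*cos(theta) = 3*0.7193 + (-2)*0.6947 = 0.77
v' = 3.52*e1 - 3.00*e2 + 0.77*e3


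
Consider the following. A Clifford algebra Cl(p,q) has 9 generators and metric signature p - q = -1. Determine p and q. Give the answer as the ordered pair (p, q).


We need p + q = 9 and p - q = -1.
Adding: 2p = 9 + (-1) = 8, so p = 4.
Then q = 9 - 4 = 5.
(p, q) = (4, 5)


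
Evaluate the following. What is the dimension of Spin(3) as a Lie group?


Spin(n) double-covers SO(n); both have Lie algebra so(n) of dimension n(n-1)/2.
n = 3
n(n-1) = 3 * 2 = 6
dim Spin(3) = 6/2 = 3


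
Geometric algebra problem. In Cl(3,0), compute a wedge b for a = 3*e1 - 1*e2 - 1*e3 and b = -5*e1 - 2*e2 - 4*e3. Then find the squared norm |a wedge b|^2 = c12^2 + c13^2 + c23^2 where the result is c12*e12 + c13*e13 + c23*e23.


a wedge b = (a1*b2 - a2*b1)*e12 + (a1*b3 - a3*b1)*e13 + (a2*b3 - a3*b2)*e23
e12 coeff: 3*(-2) - (-1)*(-5) = -6 - 5 = -11
e13 coeff: 3*(-4) - (-1)*(-5) = -12 - 5 = -17
e23 coeff: (-1)*(-4) - (-1)*(-2) = 4 - 2 = 2
|a wedge b|^2 = (-11)^2 + (-17)^2 + 2^2
= 121 + 289 + 4
= 414


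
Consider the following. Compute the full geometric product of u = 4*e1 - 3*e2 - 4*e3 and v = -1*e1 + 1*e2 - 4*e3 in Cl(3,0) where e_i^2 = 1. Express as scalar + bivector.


In Cl(3,0): e_i^2 = 1, e_ie_j = -e_je_i for i != j.
Scalar part = u . v = 4*(-1) + (-3)*1 + (-4)*(-4)
= -4 + (-3) + 16 = 9
e12 coeff = 4*1 - (-3)*(-1) = 4 - 3 = 1
e13 coeff = 4*(-4) - (-4)*(-1) = -16 - 4 = -20
e23 coeff = (-3)*(-4) - (-4)*1 = 12 - (-4) = 16
uv = 9 + 1*e12 - 20*e13 + 16*e23


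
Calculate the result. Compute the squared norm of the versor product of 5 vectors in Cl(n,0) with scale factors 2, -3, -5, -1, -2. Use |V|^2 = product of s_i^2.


Each vector v_i has |v_i|^2 = s_i^2
Squared scales: 2^2 = 4, (-3)^2 = 9, (-5)^2 = 25, (-1)^2 = 1, (-2)^2 = 4
|V|^2 = 4 * 9 * 25 * 1 * 4
= 3600


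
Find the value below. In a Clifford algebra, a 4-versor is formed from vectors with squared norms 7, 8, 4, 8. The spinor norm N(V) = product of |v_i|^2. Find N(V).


Spinor norm N(V) = |v1|^2 * |v2|^2 * ... * |v4|^2
= 7 * 8 * 4 * 8
Running product: 7, 56, 224, 1792
N(V) = 1792


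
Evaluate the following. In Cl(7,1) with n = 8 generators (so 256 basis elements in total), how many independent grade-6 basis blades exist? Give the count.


Number of grade-k basis blades in Cl(p,q) with n = p + q is C(n, k).
n = 7 + 1 = 8
C(8, 6) = 8! / (6! * 2!)
= 40320 / (720 * 2)
= 28


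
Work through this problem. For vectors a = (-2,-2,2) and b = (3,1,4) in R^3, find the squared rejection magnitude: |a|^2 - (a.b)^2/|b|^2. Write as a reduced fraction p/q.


|a|^2 = (-2)^2 + (-2)^2 + 2^2 = 12
|b|^2 = 3^2 + 1^2 + 4^2 = 26
a . b = (-2)*3 + (-2)*1 + 2*4 = 0
(a.b)^2 = 0^2 = 0
|rej|^2 = 12 - 0/26
= (312 - 0)/26
= 312/26
In lowest terms: 12/1


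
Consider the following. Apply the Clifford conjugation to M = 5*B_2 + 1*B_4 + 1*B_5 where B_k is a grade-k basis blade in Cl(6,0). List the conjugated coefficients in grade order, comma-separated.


Clifford conjugate sign for grade k: (-1)^(k(k+1)/2)
Grade 2: (-1)^(2*3/2) = (-1)^3 = -1, coeff 5 -> -5
Grade 4: (-1)^(4*5/2) = (-1)^10 = 1, coeff 1 -> 1
Grade 5: (-1)^(5*6/2) = (-1)^15 = -1, coeff 1 -> -1
Conjugated coefficients: -5, 1, -1


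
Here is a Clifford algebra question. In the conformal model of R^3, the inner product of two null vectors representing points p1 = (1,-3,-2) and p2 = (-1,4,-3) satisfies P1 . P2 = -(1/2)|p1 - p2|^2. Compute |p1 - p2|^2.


p1 - p2 = (2, -7, 1)
|p1 - p2|^2 = 2^2 + (-7)^2 + 1^2
= 4 + 49 + 1
= 54


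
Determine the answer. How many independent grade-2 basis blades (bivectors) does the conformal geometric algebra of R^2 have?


The conformal model of R^2 uses Cl(3,1) with m = 2 + 2 = 4 generators.
Number of grade-2 blades = C(m, 2) = C(4, 2)
= 4*3/2 = 6


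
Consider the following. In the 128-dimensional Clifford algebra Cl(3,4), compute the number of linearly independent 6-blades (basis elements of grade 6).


Number of grade-k basis blades in Cl(p,q) with n = p + q is C(n, k).
n = 3 + 4 = 7
C(7, 6) = 7! / (6! * 1!)
= 5040 / (720 * 1)
= 7


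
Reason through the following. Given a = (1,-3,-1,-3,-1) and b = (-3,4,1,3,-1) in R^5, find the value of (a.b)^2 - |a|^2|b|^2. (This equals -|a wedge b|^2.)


a . b = 1*(-3) + (-3)*4 + (-1)*1 + (-3)*3 + (-1)*(-1)
= -3 + (-12) + (-1) + (-9) + 1 = -24
|a|^2 = 1^2 + (-3)^2 + (-1)^2 + (-3)^2 + (-1)^2 = 21
|b|^2 = (-3)^2 + 4^2 + 1^2 + 3^2 + (-1)^2 = 36
(a.b)^2 = (-24)^2 = 576
|a|^2 * |b|^2 = 21 * 36 = 756
Result = 576 - 756 = -180


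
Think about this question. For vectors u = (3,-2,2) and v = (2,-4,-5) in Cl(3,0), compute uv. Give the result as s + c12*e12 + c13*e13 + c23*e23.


In Cl(3,0): e_i^2 = 1, e_ie_j = -e_je_i for i != j.
Scalar part = u . v = 3*2 + (-2)*(-4) + 2*(-5)
= 6 + 8 + (-10) = 4
e12 coeff = 3*(-4) - (-2)*2 = -12 - (-4) = -8
e13 coeff = 3*(-5) - 2*2 = -15 - 4 = -19
e23 coeff = (-2)*(-5) - 2*(-4) = 10 - (-8) = 18
uv = 4 - 8*e12 - 19*e13 + 18*e23


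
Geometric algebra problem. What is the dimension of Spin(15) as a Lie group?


Spin(n) double-covers SO(n); both have Lie algebra so(n) of dimension n(n-1)/2.
n = 15
n(n-1) = 15 * 14 = 210
dim Spin(15) = 210/2 = 105


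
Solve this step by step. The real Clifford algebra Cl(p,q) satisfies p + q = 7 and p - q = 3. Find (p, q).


We need p + q = 7 and p - q = 3.
Adding: 2p = 7 + 3 = 10, so p = 5.
Then q = 7 - 5 = 2.
(p, q) = (5, 2)


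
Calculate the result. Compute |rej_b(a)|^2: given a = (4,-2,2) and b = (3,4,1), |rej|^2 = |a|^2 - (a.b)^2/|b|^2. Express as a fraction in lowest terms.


|a|^2 = 4^2 + (-2)^2 + 2^2 = 24
|b|^2 = 3^2 + 4^2 + 1^2 = 26
a . b = 4*3 + (-2)*4 + 2*1 = 6
(a.b)^2 = 6^2 = 36
|rej|^2 = 24 - 36/26
= (624 - 36)/26
= 588/26
In lowest terms: 294/13


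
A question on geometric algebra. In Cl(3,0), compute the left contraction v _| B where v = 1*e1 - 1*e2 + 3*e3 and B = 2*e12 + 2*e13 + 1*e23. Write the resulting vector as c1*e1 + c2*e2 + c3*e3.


Left contraction v _| B = <vB>_1 (grade-1 part of the geometric product vB).
Using e1_|e12 = e2, e2_|e12 = -e1, e1_|e13 = e3, e3_|e13 = -e1, e2_|e23 = e3, e3_|e23 = -e2:
e1 coeff: -v2*b12 - v3*b13 = -(-1)*(2) - (3)*(2) = -4
e2 coeff: v1*b12 - v3*b23 = (1)*(2) - (3)*(1) = -1
e3 coeff: v1*b13 + v2*b23 = (1)*(2) + (-1)*(1) = 1
v _| B = -4*e1 - 1*e2 + 1*e3


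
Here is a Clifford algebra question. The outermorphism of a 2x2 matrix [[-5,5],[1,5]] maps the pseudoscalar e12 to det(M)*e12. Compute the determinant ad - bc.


The outermorphism of a linear map f sends e1^e2 to f(e1)^f(e2).
f(e1) = -5*e1 + 1*e2
f(e2) = 5*e1 + 5*e2
f(e1) ^ f(e2) = (-5*e1 + 1*e2) ^ (5*e1 + 5*e2)
= (-5)*5*e12 + 1*5*e21
= (-25 - 5)*e12
= -30*e12
Coefficient = -30


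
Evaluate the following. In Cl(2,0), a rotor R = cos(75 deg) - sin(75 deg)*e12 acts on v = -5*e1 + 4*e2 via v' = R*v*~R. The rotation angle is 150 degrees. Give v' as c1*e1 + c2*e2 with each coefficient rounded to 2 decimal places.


Rotor R = cos(75deg) - sin(75deg)*e12
Rotation angle theta = 2 * 75 = 150 degrees
v' = R*v*~R rotates v by theta.
cos(150deg) = -0.8660, sin(150deg) = 0.5000
v'_1 = -5*cos(150deg) - 4*sin(150deg)
= -5*(-0.8660) - 4*0.5000
= 2.33
v'_2 = -5*sin(150deg) + 4*cos(150deg)
= -5*0.5000 + 4*(-0.8660)
= -5.96
v' = 2.33*e1 - 5.96*e2


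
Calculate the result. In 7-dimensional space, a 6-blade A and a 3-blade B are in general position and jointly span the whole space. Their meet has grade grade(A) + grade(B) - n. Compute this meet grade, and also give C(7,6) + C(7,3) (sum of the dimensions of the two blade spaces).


Meet grade = grade(A) + grade(B) - n
= 6 + 3 - 7 = 2
C(7,6) = 7
C(7,3) = 35
dim_A + dim_B = 7 + 35 = 42


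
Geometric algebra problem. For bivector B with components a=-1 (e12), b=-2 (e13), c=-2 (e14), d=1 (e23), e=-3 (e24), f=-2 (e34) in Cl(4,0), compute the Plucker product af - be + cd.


Plucker relation: af - be + cd
a*f = (-1)*(-2) = 2
b*e = (-2)*(-3) = 6
c*d = (-2)*1 = -2
af - be + cd = 2 - 6 + (-2)
= -6


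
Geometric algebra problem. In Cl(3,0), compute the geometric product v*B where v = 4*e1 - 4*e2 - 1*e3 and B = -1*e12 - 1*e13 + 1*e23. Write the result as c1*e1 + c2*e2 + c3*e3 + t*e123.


vB has grade-1 (vector) and grade-3 (trivector) parts: vB = (v _| B) + (v ^ B).
Vector part <vB>_1:
  e1: -v2*b12 - v3*b13 = -(-4)*(-1) - (-1)*(-1) = -5
  e2: v1*b12 - v3*b23 = (4)*(-1) - (-1)*(1) = -3
  e3: v1*b13 + v2*b23 = (4)*(-1) + (-4)*(1) = -8
Trivector part <vB>_3:
  e123: v1*b23 - v2*b13 + v3*b12 = (4)*(1) - (-4)*(-1) + (-1)*(-1) = 1
vB = -5*e1 - 3*e2 - 8*e3 + 1*e123


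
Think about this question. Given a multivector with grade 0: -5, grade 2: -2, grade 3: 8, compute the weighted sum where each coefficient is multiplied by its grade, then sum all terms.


Grade-weighted sum = sum of grade_k * coefficient_k
0*(-5) = 0
2*(-2) = -4
3*8 = 24
Total = 0 + (-4) + 24 = 20


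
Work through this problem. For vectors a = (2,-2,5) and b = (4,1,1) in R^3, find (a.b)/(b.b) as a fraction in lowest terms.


Projection coefficient = (a . b) / (b . b)
a . b = 2*4 + (-2)*1 + 5*1
= 8 + (-2) + 5 = 11
b . b = 4^2 + 1^2 + 1^2
= 16 + 1 + 1 = 18
Coefficient = 11/18
In lowest terms: 11/18


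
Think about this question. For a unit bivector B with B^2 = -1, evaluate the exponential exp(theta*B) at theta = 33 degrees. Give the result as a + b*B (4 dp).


For a unit bivector B with B^2 = -1, the exponential series gives
e^(theta*B) = cos(theta) + sin(theta)*B (the GA analogue of Euler's formula).
theta = 33 degrees = 0.575959 rad
cos(33 deg) = 0.8387
sin(33 deg) = 0.5446
exp(theta*B) = 0.8387 + 0.5446*B


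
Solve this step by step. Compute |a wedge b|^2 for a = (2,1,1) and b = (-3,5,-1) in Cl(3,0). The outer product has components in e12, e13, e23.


a wedge b = (a1*b2 - a2*b1)*e12 + (a1*b3 - a3*b1)*e13 + (a2*b3 - a3*b2)*e23
e12 coeff: 2*5 - 1*(-3) = 10 - (-3) = 13
e13 coeff: 2*(-1) - 1*(-3) = -2 - (-3) = 1
e23 coeff: 1*(-1) - 1*5 = -1 - 5 = -6
|a wedge b|^2 = 13^2 + 1^2 + (-6)^2
= 169 + 1 + 36
= 206


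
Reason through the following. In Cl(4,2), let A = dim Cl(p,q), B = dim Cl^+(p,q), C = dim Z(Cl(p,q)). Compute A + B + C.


n = 4 + 2 = 6
Total dim = 2^6 = 64
Even subalgebra dim = 2^5 = 32
n is even, so center dim = 1
Sum = 64 + 32 + 1 = 97


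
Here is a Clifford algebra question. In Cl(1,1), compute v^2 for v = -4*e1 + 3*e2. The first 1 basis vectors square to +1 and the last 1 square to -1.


v^2 = sum of c_i^2 * e_i^2
Positive signature terms (e_i^2 = +1): (-4)^2 = 16
Negative signature terms (e_j^2 = -1): 3^2 = 9
v^2 = 16 - 9 = 7


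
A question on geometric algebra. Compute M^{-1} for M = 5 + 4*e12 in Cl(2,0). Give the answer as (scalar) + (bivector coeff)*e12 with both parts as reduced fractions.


M = 5 + 4*e12, where e12^2 = -1.
Since M commutes with its reverse ~M = a - b*e12, M * ~M = a^2 - b^2*e12^2 = a^2 + b^2.
So M^{-1} = ~M / (a^2 + b^2) = (a - b*e12)/(a^2 + b^2).
a^2 + b^2 = 25 + 16 = 41
Scalar part = 5/41 = 5/41
Bivector coeff = -4/41 = -4/41
M^{-1} = 5/41 - 4/41*e12


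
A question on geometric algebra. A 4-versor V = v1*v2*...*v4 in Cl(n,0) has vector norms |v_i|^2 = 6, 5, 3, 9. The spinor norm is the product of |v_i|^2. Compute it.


Spinor norm N(V) = |v1|^2 * |v2|^2 * ... * |v4|^2
= 6 * 5 * 3 * 9
Running product: 6, 30, 90, 810
N(V) = 810


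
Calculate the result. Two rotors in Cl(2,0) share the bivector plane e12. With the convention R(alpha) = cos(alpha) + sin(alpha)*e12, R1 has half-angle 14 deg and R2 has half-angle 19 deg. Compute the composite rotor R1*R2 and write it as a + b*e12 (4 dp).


Same-plane rotors commute and their half-angles add:
R1*R2 = cos(a1 + a2) + sin(a1 + a2)*e12.
a1 + a2 = 14 + 19 = 33 deg
cos(33 deg) = 0.8387
sin(33 deg) = 0.5446
R1*R2 = 0.8387 + 0.5446*e12


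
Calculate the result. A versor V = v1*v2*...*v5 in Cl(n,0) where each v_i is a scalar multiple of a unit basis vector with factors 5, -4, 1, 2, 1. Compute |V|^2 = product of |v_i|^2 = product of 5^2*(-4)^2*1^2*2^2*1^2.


Each vector v_i has |v_i|^2 = s_i^2
Squared scales: 5^2 = 25, (-4)^2 = 16, 1^2 = 1, 2^2 = 4, 1^2 = 1
|V|^2 = 25 * 16 * 1 * 4 * 1
= 1600


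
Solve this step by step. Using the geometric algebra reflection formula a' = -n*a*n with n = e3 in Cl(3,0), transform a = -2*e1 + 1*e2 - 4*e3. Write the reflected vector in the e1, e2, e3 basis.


Reflection formula: a' = -n*a*n, with n = e3 (unit vector, n^2 = 1).
For reflection through hyperplane perp to e3:
The component along e3 flips sign, others stay.
a = (-2, 1, -4)
a' = (-2, 1, 4)
a' = -2*e1 + 1*e2 + 4*e3


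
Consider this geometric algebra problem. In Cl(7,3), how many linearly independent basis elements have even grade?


Even subalgebra dimension = 2^(n-1)
n = 7 + 3 = 10
2^(10 - 1) = 2^9 = 512
Verification: sum of C(10,k) for even k = 1 + 45 + 210 + 210 + 45 + 1 = 512
Result = 512


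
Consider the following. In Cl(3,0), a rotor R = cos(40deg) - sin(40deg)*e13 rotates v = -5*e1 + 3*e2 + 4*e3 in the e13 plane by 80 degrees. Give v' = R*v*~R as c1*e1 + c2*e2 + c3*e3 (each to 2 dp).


Rotor R = cos(40deg) - sin(40deg)*e13
Rotation angle theta = 2 * 40 = 80 degrees in the e13 plane (e1 -> e3).
The component perpendicular to the plane (e2) is invariant: v'_2 = v2 = 3.00
cos(80deg) = 0.1736, sin(80deg) = 0.9848
v'_1 = v1*cos(theta) - v3*sin(theta) = -5*0.1736 - 4*0.9848 = -4.81
v'_3 = v1*sin(theta) + v3*cos(theta) = -5*0.9848 + 4*0.1736 = -4.23
v' = -4.81*e1 + 3.00*e2 - 4.23*e3


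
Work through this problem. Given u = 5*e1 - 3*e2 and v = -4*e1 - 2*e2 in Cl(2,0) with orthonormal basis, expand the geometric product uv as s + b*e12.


Expand: (5*e1 - 3*e2)(-4*e1 - 2*e2)
= 5*(-4)*e1e1 + 5*(-2)*e1e2 + (-3)*(-4)*e2e1 + (-3)*(-2)*e2e2
Using e1^2 = e2^2 = 1, e2e1 = -e1e2:
Scalar part s = 5*(-4) + (-3)*(-2) = -20 + 6 = -14
Bivector part b = 5*(-2) - (-3)*(-4) = -10 - 12 = -22
uv = -14 - 22*e12


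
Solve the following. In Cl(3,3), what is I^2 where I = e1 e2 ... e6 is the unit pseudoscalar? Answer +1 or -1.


The pseudoscalar I = e1...e_n (product of all n generators) of Cl(p,q) satisfies I^2 = (-1)^(q + n(n-1)/2).
p = 3, q = 3, n = p + q = 6
n(n-1)/2 = 6 * 5 / 2 = 15
Exponent = q + n(n-1)/2 = 3 + 15 = 18
I^2 = (-1)^18 = +1


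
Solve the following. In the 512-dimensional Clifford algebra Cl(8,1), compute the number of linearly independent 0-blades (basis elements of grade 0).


Number of grade-k basis blades in Cl(p,q) with n = p + q is C(n, k).
n = 8 + 1 = 9
C(9, 0) = 9! / (0! * 9!)
= 362880 / (1 * 362880)
= 1


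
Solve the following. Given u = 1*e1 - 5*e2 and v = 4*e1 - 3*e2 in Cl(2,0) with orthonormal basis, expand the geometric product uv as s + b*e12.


Expand: (1*e1 - 5*e2)(4*e1 - 3*e2)
= 1*4*e1e1 + 1*(-3)*e1e2 + (-5)*4*e2e1 + (-5)*(-3)*e2e2
Using e1^2 = e2^2 = 1, e2e1 = -e1e2:
Scalar part s = 1*4 + (-5)*(-3) = 4 + 15 = 19
Bivector part b = 1*(-3) - (-5)*4 = -3 - (-20) = 17
uv = 19 + 17*e12


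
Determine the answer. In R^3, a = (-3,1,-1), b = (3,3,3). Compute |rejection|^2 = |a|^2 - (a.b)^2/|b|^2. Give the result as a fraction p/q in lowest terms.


|a|^2 = (-3)^2 + 1^2 + (-1)^2 = 11
|b|^2 = 3^2 + 3^2 + 3^2 = 27
a . b = (-3)*3 + 1*3 + (-1)*3 = -9
(a.b)^2 = (-9)^2 = 81
|rej|^2 = 11 - 81/27
= (297 - 81)/27
= 216/27
In lowest terms: 8/1


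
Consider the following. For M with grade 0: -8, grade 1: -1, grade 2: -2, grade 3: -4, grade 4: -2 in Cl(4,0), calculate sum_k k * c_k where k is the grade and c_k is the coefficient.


Grade-weighted sum = sum of grade_k * coefficient_k
0*(-8) = 0
1*(-1) = -1
2*(-2) = -4
3*(-4) = -12
4*(-2) = -8
Total = 0 + (-1) + (-4) + (-12) + (-8) = -25


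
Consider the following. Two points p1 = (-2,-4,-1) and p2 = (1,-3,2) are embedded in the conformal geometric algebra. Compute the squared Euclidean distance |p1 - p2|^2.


p1 - p2 = (-3, -1, -3)
|p1 - p2|^2 = (-3)^2 + (-1)^2 + (-3)^2
= 9 + 1 + 9
= 19


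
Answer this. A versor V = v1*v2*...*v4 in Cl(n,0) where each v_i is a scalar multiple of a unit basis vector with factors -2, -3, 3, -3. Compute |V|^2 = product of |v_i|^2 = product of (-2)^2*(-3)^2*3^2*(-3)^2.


Each vector v_i has |v_i|^2 = s_i^2
Squared scales: (-2)^2 = 4, (-3)^2 = 9, 3^2 = 9, (-3)^2 = 9
|V|^2 = 4 * 9 * 9 * 9
= 2916


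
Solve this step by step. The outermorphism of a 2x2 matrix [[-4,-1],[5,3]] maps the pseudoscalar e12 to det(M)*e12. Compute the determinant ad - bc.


The outermorphism of a linear map f sends e1^e2 to f(e1)^f(e2).
f(e1) = -4*e1 + 5*e2
f(e2) = -1*e1 + 3*e2
f(e1) ^ f(e2) = (-4*e1 + 5*e2) ^ (-1*e1 + 3*e2)
= (-4)*3*e12 + 5*(-1)*e21
= (-12 - (-5))*e12
= -7*e12
Coefficient = -7


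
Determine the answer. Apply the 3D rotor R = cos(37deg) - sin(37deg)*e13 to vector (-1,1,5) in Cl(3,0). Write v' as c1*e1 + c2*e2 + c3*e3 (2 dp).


Rotor R = cos(37deg) - sin(37deg)*e13
Rotation angle theta = 2 * 37 = 74 degrees in the e13 plane (e1 -> e3).
The component perpendicular to the plane (e2) is invariant: v'_2 = v2 = 1.00
cos(74deg) = 0.2756, sin(74deg) = 0.9613
v'_1 = v1*cos(theta) - v3*sin(theta) = -1*0.2756 - 5*0.9613 = -5.08
v'_3 = v1*sin(theta) + v3*cos(theta) = -1*0.9613 + 5*0.2756 = 0.42
v' = -5.08*e1 + 1.00*e2 + 0.42*e3


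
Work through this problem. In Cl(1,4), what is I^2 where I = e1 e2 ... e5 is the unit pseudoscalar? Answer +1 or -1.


The pseudoscalar I = e1...e_n (product of all n generators) of Cl(p,q) satisfies I^2 = (-1)^(q + n(n-1)/2).
p = 1, q = 4, n = p + q = 5
n(n-1)/2 = 5 * 4 / 2 = 10
Exponent = q + n(n-1)/2 = 4 + 10 = 14
I^2 = (-1)^14 = +1


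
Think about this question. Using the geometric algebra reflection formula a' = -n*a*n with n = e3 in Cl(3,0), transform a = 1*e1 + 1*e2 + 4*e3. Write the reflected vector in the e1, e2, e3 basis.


Reflection formula: a' = -n*a*n, with n = e3 (unit vector, n^2 = 1).
For reflection through hyperplane perp to e3:
The component along e3 flips sign, others stay.
a = (1, 1, 4)
a' = (1, 1, -4)
a' = 1*e1 + 1*e2 - 4*e3


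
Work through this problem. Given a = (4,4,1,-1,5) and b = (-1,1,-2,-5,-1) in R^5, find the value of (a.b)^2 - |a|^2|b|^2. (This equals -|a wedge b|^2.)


a . b = 4*(-1) + 4*1 + 1*(-2) + (-1)*(-5) + 5*(-1)
= -4 + 4 + (-2) + 5 + (-5) = -2
|a|^2 = 4^2 + 4^2 + 1^2 + (-1)^2 + 5^2 = 59
|b|^2 = (-1)^2 + 1^2 + (-2)^2 + (-5)^2 + (-1)^2 = 32
(a.b)^2 = (-2)^2 = 4
|a|^2 * |b|^2 = 59 * 32 = 1888
Result = 4 - 1888 = -1884


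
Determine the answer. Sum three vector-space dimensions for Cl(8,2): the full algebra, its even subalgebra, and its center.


n = 8 + 2 = 10
Total dim = 2^10 = 1024
Even subalgebra dim = 2^9 = 512
n is even, so center dim = 1
Sum = 1024 + 512 + 1 = 1537


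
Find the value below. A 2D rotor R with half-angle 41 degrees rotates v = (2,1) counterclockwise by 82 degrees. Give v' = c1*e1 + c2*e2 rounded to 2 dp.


Rotor R = cos(41deg) - sin(41deg)*e12
Rotation angle theta = 2 * 41 = 82 degrees
v' = R*v*~R rotates v by theta.
cos(82deg) = 0.1392, sin(82deg) = 0.9903
v'_1 = 2*cos(82deg) - 1*sin(82deg)
= 2*0.1392 - 1*0.9903
= -0.71
v'_2 = 2*sin(82deg) + 1*cos(82deg)
= 2*0.9903 + 1*0.1392
= 2.12
v' = -0.71*e1 + 2.12*e2


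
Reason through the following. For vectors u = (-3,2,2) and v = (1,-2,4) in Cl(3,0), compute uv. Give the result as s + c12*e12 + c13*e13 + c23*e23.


In Cl(3,0): e_i^2 = 1, e_ie_j = -e_je_i for i != j.
Scalar part = u . v = (-3)*1 + 2*(-2) + 2*4
= -3 + (-4) + 8 = 1
e12 coeff = (-3)*(-2) - 2*1 = 6 - 2 = 4
e13 coeff = (-3)*4 - 2*1 = -12 - 2 = -14
e23 coeff = 2*4 - 2*(-2) = 8 - (-4) = 12
uv = 1 + 4*e12 - 14*e13 + 12*e23


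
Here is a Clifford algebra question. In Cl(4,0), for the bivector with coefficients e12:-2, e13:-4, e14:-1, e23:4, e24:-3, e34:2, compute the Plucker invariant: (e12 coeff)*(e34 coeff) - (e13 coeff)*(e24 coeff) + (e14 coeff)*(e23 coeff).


Plucker relation: af - be + cd
a*f = (-2)*2 = -4
b*e = (-4)*(-3) = 12
c*d = (-1)*4 = -4
af - be + cd = -4 - 12 + (-4)
= -20


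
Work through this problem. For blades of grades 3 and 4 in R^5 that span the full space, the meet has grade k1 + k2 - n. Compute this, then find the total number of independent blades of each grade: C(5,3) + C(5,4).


Meet grade = grade(A) + grade(B) - n
= 3 + 4 - 5 = 2
C(5,3) = 10
C(5,4) = 5
dim_A + dim_B = 10 + 5 = 15


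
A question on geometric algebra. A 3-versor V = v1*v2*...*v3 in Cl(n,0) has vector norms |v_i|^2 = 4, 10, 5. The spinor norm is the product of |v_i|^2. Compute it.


Spinor norm N(V) = |v1|^2 * |v2|^2 * ... * |v3|^2
= 4 * 10 * 5
Running product: 4, 40, 200
N(V) = 200


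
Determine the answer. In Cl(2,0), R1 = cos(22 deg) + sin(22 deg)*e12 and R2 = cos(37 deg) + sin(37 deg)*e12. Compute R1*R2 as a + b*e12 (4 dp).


Same-plane rotors commute and their half-angles add:
R1*R2 = cos(a1 + a2) + sin(a1 + a2)*e12.
a1 + a2 = 22 + 37 = 59 deg
cos(59 deg) = 0.5150
sin(59 deg) = 0.8572
R1*R2 = 0.5150 + 0.8572*e12


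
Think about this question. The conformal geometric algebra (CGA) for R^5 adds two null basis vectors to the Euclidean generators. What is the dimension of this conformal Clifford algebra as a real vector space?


The conformal model of R^5 uses Cl(6,1): the 5 Euclidean generators plus two extra orthogonal generators e+ (e+^2 = +1) and e- (e-^2 = -1), from which the null vectors e0, einf are built.
Number of generators m = 5 + 2 = 7.
dim Cl(p,q) = 2^m = 2^7 = 128


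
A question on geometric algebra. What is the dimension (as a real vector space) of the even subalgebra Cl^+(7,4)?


Even subalgebra dimension = 2^(n-1)
n = 7 + 4 = 11
2^(11 - 1) = 2^10 = 1024
Verification: sum of C(11,k) for even k = 1 + 55 + 330 + 462 + 165 + 11 = 1024
Result = 1024


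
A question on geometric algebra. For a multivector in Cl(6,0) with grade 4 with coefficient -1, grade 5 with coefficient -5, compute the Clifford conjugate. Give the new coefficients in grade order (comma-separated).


Clifford conjugate sign for grade k: (-1)^(k(k+1)/2)
Grade 4: (-1)^(4*5/2) = (-1)^10 = 1, coeff -1 -> -1
Grade 5: (-1)^(5*6/2) = (-1)^15 = -1, coeff -5 -> 5
Conjugated coefficients: -1, 5


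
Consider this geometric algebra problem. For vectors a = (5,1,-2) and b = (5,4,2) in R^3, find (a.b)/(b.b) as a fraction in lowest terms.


Projection coefficient = (a . b) / (b . b)
a . b = 5*5 + 1*4 + (-2)*2
= 25 + 4 + (-4) = 25
b . b = 5^2 + 4^2 + 2^2
= 25 + 16 + 4 = 45
Coefficient = 25/45
In lowest terms: 5/9


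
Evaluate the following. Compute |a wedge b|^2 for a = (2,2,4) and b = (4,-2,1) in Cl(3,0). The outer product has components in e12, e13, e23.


a wedge b = (a1*b2 - a2*b1)*e12 + (a1*b3 - a3*b1)*e13 + (a2*b3 - a3*b2)*e23
e12 coeff: 2*(-2) - 2*4 = -4 - 8 = -12
e13 coeff: 2*1 - 4*4 = 2 - 16 = -14
e23 coeff: 2*1 - 4*(-2) = 2 - (-8) = 10
|a wedge b|^2 = (-12)^2 + (-14)^2 + 10^2
= 144 + 196 + 100
= 440


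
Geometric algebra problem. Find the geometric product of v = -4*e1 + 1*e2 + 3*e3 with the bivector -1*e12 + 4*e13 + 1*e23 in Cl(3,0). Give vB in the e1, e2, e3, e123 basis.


vB has grade-1 (vector) and grade-3 (trivector) parts: vB = (v _| B) + (v ^ B).
Vector part <vB>_1:
  e1: -v2*b12 - v3*b13 = -(1)*(-1) - (3)*(4) = -11
  e2: v1*b12 - v3*b23 = (-4)*(-1) - (3)*(1) = 1
  e3: v1*b13 + v2*b23 = (-4)*(4) + (1)*(1) = -15
Trivector part <vB>_3:
  e123: v1*b23 - v2*b13 + v3*b12 = (-4)*(1) - (1)*(4) + (3)*(-1) = -11
vB = -11*e1 + 1*e2 - 15*e3 - 11*e123


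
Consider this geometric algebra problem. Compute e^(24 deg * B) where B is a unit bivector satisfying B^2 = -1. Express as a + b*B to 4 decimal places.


For a unit bivector B with B^2 = -1, the exponential series gives
e^(theta*B) = cos(theta) + sin(theta)*B (the GA analogue of Euler's formula).
theta = 24 degrees = 0.418879 rad
cos(24 deg) = 0.9135
sin(24 deg) = 0.4067
exp(theta*B) = 0.9135 + 0.4067*B


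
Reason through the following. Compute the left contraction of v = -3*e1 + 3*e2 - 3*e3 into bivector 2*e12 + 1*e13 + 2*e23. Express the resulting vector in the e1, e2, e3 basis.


Left contraction v _| B = <vB>_1 (grade-1 part of the geometric product vB).
Using e1_|e12 = e2, e2_|e12 = -e1, e1_|e13 = e3, e3_|e13 = -e1, e2_|e23 = e3, e3_|e23 = -e2:
e1 coeff: -v2*b12 - v3*b13 = -(3)*(2) - (-3)*(1) = -3
e2 coeff: v1*b12 - v3*b23 = (-3)*(2) - (-3)*(2) = 0
e3 coeff: v1*b13 + v2*b23 = (-3)*(1) + (3)*(2) = 3
v _| B = -3*e1 + 0*e2 + 3*e3


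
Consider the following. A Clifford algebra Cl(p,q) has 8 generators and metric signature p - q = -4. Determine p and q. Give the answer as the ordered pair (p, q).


We need p + q = 8 and p - q = -4.
Adding: 2p = 8 + (-4) = 4, so p = 2.
Then q = 8 - 2 = 6.
(p, q) = (2, 6)


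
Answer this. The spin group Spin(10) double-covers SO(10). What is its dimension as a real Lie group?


Spin(n) double-covers SO(n); both have Lie algebra so(n) of dimension n(n-1)/2.
n = 10
n(n-1) = 10 * 9 = 90
dim Spin(10) = 90/2 = 45


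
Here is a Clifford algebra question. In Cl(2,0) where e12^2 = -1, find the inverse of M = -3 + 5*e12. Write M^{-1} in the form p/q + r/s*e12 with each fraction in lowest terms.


M = -3 + 5*e12, where e12^2 = -1.
Since M commutes with its reverse ~M = a - b*e12, M * ~M = a^2 - b^2*e12^2 = a^2 + b^2.
So M^{-1} = ~M / (a^2 + b^2) = (a - b*e12)/(a^2 + b^2).
a^2 + b^2 = 9 + 25 = 34
Scalar part = -3/34 = -3/34
Bivector coeff = -5/34 = -5/34
M^{-1} = -3/34 - 5/34*e12


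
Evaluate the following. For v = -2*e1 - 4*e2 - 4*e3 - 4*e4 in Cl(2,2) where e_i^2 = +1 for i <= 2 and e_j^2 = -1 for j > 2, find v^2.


v^2 = sum of c_i^2 * e_i^2
Positive signature terms (e_i^2 = +1): (-2)^2 + (-4)^2 = 20
Negative signature terms (e_j^2 = -1): (-4)^2 + (-4)^2 = 32
v^2 = 20 - 32 = -12


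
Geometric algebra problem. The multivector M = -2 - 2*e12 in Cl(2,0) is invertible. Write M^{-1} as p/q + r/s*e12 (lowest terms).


M = -2 - 2*e12, where e12^2 = -1.
Since M commutes with its reverse ~M = a - b*e12, M * ~M = a^2 - b^2*e12^2 = a^2 + b^2.
So M^{-1} = ~M / (a^2 + b^2) = (a - b*e12)/(a^2 + b^2).
a^2 + b^2 = 4 + 4 = 8
Scalar part = -2/8 = -1/4
Bivector coeff = 2/8 = 1/4
M^{-1} = -1/4 + 1/4*e12


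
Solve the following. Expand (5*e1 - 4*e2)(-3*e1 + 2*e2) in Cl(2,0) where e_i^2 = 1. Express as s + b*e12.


Expand: (5*e1 - 4*e2)(-3*e1 + 2*e2)
= 5*(-3)*e1e1 + 5*2*e1e2 + (-4)*(-3)*e2e1 + (-4)*2*e2e2
Using e1^2 = e2^2 = 1, e2e1 = -e1e2:
Scalar part s = 5*(-3) + (-4)*2 = -15 + (-8) = -23
Bivector part b = 5*2 - (-4)*(-3) = 10 - 12 = -2
uv = -23 - 2*e12


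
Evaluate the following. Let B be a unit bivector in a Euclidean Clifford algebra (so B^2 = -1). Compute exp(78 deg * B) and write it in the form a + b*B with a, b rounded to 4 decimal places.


For a unit bivector B with B^2 = -1, the exponential series gives
e^(theta*B) = cos(theta) + sin(theta)*B (the GA analogue of Euler's formula).
theta = 78 degrees = 1.361357 rad
cos(78 deg) = 0.2079
sin(78 deg) = 0.9781
exp(theta*B) = 0.2079 + 0.9781*B


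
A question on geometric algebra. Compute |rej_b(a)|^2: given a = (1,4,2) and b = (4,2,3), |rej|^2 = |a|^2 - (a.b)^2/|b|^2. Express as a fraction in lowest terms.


|a|^2 = 1^2 + 4^2 + 2^2 = 21
|b|^2 = 4^2 + 2^2 + 3^2 = 29
a . b = 1*4 + 4*2 + 2*3 = 18
(a.b)^2 = 18^2 = 324
|rej|^2 = 21 - 324/29
= (609 - 324)/29
= 285/29
In lowest terms: 285/29
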